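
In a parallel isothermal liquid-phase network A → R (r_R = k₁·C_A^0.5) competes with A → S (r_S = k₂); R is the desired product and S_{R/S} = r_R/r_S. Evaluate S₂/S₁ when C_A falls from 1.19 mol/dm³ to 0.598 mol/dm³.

S_{R/S} = (k₁/k₂)·C_A^0.5, so S₂/S₁ = (C_{A,2}/C_{A,1})^0.5.
= (0.598/1.19)^0.5 = (0.5025)^0.5 = 0.709.
Selectivity toward R falls as C_A falls — high-concentration operation is favoured.

0.709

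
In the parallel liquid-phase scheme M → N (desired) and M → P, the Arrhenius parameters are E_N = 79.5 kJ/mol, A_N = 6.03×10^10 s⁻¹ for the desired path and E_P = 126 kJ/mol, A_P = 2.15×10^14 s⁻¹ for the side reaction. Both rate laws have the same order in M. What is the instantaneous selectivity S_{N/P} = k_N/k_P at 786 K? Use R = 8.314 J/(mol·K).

Since both paths have the same order in M, the concentration cancels and S_{N/P} = k_N/k_P = (A_N/A_P)·exp[(E_P−E_N)/(RT)].
(E_P−E_N)/(RT) = (126−79.5)×10³/(8.314×786) = 46500/6535 = 7.116.
k_N/k_P = (6.03×10^10/2.15×10^14)·exp(7.116) = 2.805×10^-4 × 1231 = 0.345.

0.345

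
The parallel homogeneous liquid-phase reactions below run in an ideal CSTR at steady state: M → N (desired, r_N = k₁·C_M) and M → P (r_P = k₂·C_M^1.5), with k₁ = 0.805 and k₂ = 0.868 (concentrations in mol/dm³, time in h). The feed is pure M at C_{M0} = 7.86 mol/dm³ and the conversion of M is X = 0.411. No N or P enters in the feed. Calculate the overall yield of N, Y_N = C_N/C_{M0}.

Exit C_M = C_{M0}(1−X) = 7.86×0.589 = 4.630 mol/dm³.
In a CSTR the entire volume is at exit conditions, so r_N = 0.805×4.630 = 3.727 and r_P = 0.868×4.630^1.5 = 8.646.
Fraction of consumed M going to N: r_N/(r_N+r_P) = 0.3012.
C_N = 0.3012·C_{M0}·X = 0.3012×7.86×0.411 = 0.973 mol/dm³; Y_N = C_N/C_{M0} = 0.124.

0.124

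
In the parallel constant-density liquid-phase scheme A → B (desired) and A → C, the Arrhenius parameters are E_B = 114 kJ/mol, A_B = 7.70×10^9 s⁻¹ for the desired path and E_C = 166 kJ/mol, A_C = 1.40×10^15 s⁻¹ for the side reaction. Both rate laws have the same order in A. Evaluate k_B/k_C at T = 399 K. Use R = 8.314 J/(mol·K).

35.3

k_B/k_C = (A_B/A_C)·exp[−(E_B−E_C)/(RT)] = (A_B/A_C)·exp[(E_C−E_B)/(RT)].
(E_C−E_B)/(RT) = (166−114)×10³/(8.314×399) = 52000/3317 = 15.68.
k_B/k_C = (7.70×10^9/1.40×10^15)·exp(15.68) = 5.500×10^-6 × 6.423×10^6 = 35.3.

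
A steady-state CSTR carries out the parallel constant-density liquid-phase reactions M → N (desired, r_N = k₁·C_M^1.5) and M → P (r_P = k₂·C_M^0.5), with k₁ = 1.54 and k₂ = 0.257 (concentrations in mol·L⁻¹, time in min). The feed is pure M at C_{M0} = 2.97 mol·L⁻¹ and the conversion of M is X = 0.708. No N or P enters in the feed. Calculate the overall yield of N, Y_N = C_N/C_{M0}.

Exit C_M = C_{M0}(1−X) = 2.97×0.292 = 0.8672 mol·L⁻¹.
In a CSTR the entire volume is at exit conditions, so r_N = 1.54×0.8672^1.5 = 1.244 and r_P = 0.257×0.8672^0.5 = 0.2393.
Fraction of consumed M going to N: r_N/(r_N+r_P) = 0.8386.
C_N = 0.8386·C_{M0}·X = 0.8386×2.97×0.708 = 1.76 mol·L⁻¹; Y_N = C_N/C_{M0} = 0.594.

0.594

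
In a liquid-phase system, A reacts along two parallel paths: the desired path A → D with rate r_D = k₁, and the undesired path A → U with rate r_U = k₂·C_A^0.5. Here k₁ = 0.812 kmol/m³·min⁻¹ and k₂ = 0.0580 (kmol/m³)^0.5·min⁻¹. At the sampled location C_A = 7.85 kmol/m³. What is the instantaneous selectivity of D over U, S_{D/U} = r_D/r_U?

5.00

S_{D/U} = r_D/r_U = (k₁)/(k₂·C_A^0.5) = (k₁/k₂)·C_A^-0.5.
= (0.812) / (0.0580×7.850^0.5) = 0.8120/0.1625 = 5.00.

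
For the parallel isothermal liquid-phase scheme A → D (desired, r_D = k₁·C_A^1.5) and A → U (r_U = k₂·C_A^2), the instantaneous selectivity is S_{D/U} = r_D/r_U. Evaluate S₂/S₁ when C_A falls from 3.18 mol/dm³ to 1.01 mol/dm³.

S_{D/U} = (k₁/k₂)·C_A^-0.5, so S₂/S₁ = (C_{A,2}/C_{A,1})^-0.5.
= (1.01/3.18)^(-0.5) = (0.3176)^(-0.5) = 1.77.

1.77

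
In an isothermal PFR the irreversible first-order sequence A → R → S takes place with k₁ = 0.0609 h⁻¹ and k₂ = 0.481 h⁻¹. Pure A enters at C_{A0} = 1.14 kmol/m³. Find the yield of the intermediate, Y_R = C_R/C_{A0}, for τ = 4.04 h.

The intermediate concentration in a first-order A→B→C sequence is C_R = k₁C_{A0}(e^(−k₁τ) − e^(−k₂τ))/(k₂−k₁).
e^(−k₁τ) = e^(−0.0609×4.04) = e^(−0.2460) = 0.7819; e^(−k₂τ) = e^(−1.943) = 0.1432.
C_R = 0.0609×1.14/(0.481−0.0609) × (0.7819−0.1432) = 0.1653×0.6387 = 0.1055 kmol/m³.
Y_R = C_R/C_{A0} = 0.1055/1.14 = 0.0926.

0.0926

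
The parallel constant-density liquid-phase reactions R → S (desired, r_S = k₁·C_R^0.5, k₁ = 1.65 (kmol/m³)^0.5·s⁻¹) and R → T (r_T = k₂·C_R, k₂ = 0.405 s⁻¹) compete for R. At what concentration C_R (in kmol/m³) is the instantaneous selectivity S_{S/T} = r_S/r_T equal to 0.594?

S_{S/T} = (k₁/k₂)·C_R^-0.5 ⇒ C_R = (S·k₂/k₁)^(-2).
= (0.594×0.405/1.65)^(-2) = (0.1458)^(-2) = 47.0 kmol/m³.

47.0 kmol/m³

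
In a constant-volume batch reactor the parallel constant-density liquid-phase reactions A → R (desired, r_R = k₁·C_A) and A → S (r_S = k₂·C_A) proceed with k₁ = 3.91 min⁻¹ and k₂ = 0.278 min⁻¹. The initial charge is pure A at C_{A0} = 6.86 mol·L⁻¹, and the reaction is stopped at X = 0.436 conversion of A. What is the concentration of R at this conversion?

C_A = C_{A0}(1−X) = 3.869 mol·L⁻¹.
Both paths are first order in A, so the instantaneous fraction to R is constant: dC_R/d(−C_A) = k₁/(k₁+k₂) = 0.9336.
C_R = 0.9336·(C_{A0}−C_A) = 0.9336×2.991 = 2.79 mol·L⁻¹.

2.79 mol·L⁻¹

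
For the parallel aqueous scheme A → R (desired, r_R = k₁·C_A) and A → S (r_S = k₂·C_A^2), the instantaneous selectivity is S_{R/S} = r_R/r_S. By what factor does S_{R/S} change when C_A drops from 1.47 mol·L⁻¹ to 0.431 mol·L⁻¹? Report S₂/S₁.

S_{R/S} = (k₁/k₂)·C_A⁻¹, so S₂/S₁ = (C_{A,2}/C_{A,1})⁻¹.
= 1.47/0.431 = 3.41.

3.41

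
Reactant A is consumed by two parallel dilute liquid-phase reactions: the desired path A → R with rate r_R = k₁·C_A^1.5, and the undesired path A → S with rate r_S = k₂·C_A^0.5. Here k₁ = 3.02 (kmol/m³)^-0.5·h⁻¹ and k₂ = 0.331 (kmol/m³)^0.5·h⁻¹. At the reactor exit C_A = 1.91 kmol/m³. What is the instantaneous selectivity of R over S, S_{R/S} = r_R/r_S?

S_{R/S} = r_R/r_S = (k₁·C_A^1.5)/(k₂·C_A^0.5) = (k₁/k₂)·C_A.
= (3.02×1.910^1.5) / (0.331×1.910^0.5) = 7.972/0.4575 = 17.4.
Since the desired path is higher order in A, keeping C_A high (PFR or concentrated feed) favours R.

17.4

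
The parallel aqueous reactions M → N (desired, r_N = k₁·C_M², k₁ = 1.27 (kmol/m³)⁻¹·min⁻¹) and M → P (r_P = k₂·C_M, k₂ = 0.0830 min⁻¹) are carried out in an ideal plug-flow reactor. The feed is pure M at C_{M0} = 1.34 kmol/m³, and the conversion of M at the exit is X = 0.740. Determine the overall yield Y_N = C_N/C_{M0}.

0.680

C_M = C_{M0}(1−X) = 0.3484 kmol/m³.
Along a PFR/batch, dC_P/dC_M = −r_P/(r_N+r_P) = −k₂/(k₂+k₁·C_M).
Integrating from C_{M0} to C_M: C_P = (0.0830/1.27)·ln[(0.0830+1.27·1.34)/(0.0830+1.27·0.348)] = 0.06535·ln(1.785/0.5255) = 0.07991 kmol/m³.
Then C_N = (C_{M0}−C_M) − C_P = 0.9916 − 0.07991 = 0.9117 kmol/m³.
Y_N = C_N/C_{M0} = 0.9117/1.34 = 0.680.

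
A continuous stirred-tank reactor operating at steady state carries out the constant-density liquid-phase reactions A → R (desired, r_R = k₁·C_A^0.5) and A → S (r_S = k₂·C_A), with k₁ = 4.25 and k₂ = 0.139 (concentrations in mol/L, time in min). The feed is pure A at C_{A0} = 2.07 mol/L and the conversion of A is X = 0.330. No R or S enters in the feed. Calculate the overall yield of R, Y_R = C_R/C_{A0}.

Exit C_A = C_{A0}(1−X) = 2.07×0.670 = 1.387 mol/L.
A CSTR operates uniformly at the exit composition, giving r_R = 5.005 and r_S = 0.1928 (each k·C_A^n at C_A = 1.387).
Fraction of consumed A going to R: r_R/(r_R+r_S) = 0.9629.
C_R = 0.9629·C_{A0}·X = 0.9629×2.07×0.330 = 0.658 mol/L; Y_R = C_R/C_{A0} = 0.318.

0.318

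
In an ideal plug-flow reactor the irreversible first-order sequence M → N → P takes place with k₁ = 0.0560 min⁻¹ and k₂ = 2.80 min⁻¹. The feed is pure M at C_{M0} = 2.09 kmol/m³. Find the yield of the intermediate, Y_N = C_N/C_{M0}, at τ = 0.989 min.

0.0180

For first-order series with pure M initially, C_N(τ) = k₁C_{M0}/(k₂−k₁)·(e^(−k₁τ) − e^(−k₂τ)).
e^(−k₁τ) = e^(−0.0560×0.989) = e^(−0.05538) = 0.9461; e^(−k₂τ) = e^(−2.769) = 0.06271.
C_N = 0.0560×2.09/(2.80−0.0560) × (0.9461−0.06271) = 0.04265×0.8834 = 0.03768 kmol/m³.
Y_N = C_N/C_{M0} = 0.03768/2.09 = 0.0180.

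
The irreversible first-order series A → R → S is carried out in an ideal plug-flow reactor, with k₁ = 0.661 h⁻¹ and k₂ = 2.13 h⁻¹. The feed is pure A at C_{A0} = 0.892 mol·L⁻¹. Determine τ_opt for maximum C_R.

0.797 h

For first-order series the maximum of C_R occurs at τ_opt = ln(k₂/k₁)/(k₂−k₁).
= ln(2.13/0.661)/(2.13−0.661) = ln(3.222)/1.469 = 1.170/1.469 = 0.797 h.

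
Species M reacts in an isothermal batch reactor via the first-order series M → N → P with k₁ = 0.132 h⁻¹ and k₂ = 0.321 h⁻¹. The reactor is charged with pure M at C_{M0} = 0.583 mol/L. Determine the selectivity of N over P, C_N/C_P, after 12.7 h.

For first-order series with pure M initially, C_N(t) = k₁C_{M0}/(k₂−k₁)·(e^(−k₁t) − e^(−k₂t)).
e^(−k₁t) = e^(−0.132×12.7) = e^(−1.676) = 0.1870; e^(−k₂t) = e^(−4.077) = 0.01696.
C_N = 0.132×0.583/(0.321−0.132) × (0.1870−0.01696) = 0.4072×0.1701 = 0.06925 mol/L.
C_M = C_{M0}e^(−k₁t) = 0.1090 mol/L, so C_P = C_{M0}−C_M−C_N = 0.4047 mol/L; C_N/C_P = 0.171.

0.171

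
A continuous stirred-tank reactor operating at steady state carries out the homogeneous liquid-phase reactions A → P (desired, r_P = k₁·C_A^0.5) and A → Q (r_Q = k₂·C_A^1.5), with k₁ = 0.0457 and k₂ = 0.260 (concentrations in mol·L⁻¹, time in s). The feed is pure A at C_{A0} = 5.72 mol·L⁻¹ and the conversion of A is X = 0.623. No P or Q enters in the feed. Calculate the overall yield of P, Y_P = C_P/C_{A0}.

Exit C_A = C_{A0}(1−X) = 5.72×0.377 = 2.156 mol·L⁻¹.
In a CSTR the entire volume is at exit conditions, so r_P = 0.0457×2.156^0.5 = 0.06711 and r_Q = 0.260×2.156^1.5 = 0.8233.
Fraction of consumed A going to P: r_P/(r_P+r_Q) = 0.07537.
C_P = 0.07537·C_{A0}·X = 0.07537×5.72×0.623 = 0.269 mol·L⁻¹; Y_P = C_P/C_{A0} = 0.0470.

0.0470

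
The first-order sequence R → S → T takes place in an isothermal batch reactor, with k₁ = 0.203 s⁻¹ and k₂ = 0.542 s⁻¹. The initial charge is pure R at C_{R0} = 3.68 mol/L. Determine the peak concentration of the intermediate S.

0.766 mol/L

For a first-order series the maximum intermediate yield is C_{S,max}/C_{R0} = (k₁/k₂)^[k₂/(k₂−k₁)].
= (0.203/0.542)^(0.542/(0.542−0.203)) = (0.3745)^(1.599) = 0.2080.
C_{S,max} = 0.2080×3.68 = 0.766 mol/L.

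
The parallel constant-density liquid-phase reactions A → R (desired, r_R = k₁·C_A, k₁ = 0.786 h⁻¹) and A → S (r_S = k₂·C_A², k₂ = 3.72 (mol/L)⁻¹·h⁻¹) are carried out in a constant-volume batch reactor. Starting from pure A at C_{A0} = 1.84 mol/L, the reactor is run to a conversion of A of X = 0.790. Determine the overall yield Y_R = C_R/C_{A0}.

C_A = C_{A0}(1−X) = 0.3864 mol/L.
Along a PFR/batch, dC_R/dC_A = −r_R/(r_R+r_S) = −k₁/(k₁+k₂·C_A).
Integrating from C_{A0} to C_A: C_R = (0.786/3.72)·ln[(0.786+3.72·1.84)/(0.786+3.72·0.386)] = 0.2113·ln(7.631/2.223) = 0.2606 mol/L.
Y_R = C_R/C_{A0} = 0.2606/1.84 = 0.142.

0.142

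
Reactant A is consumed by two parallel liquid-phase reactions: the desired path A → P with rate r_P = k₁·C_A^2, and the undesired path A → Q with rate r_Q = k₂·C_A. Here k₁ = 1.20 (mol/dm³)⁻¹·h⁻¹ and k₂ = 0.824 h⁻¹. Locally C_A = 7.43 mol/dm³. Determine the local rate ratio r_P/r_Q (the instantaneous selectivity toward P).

10.8

S_{P/Q} = r_P/r_Q = (k₁·C_A^2)/(k₂·C_A) = (k₁/k₂)·C_A.
= (1.20×7.430^2) / (0.824×7.430) = 66.25/6.122 = 10.8.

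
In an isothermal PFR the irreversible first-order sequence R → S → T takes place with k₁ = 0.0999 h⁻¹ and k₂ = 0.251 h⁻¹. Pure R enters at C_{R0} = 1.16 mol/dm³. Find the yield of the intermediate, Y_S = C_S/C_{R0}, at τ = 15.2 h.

0.130

The intermediate concentration in a first-order A→B→C sequence is C_S = k₁C_{R0}(e^(−k₁τ) − e^(−k₂τ))/(k₂−k₁).
e^(−k₁τ) = e^(−0.0999×15.2) = e^(−1.518) = 0.2190; e^(−k₂τ) = e^(−3.815) = 0.02203.
C_S = 0.0999×1.16/(0.251−0.0999) × (0.2190−0.02203) = 0.7669×0.1970 = 0.1511 mol/dm³.
Y_S = C_S/C_{R0} = 0.1511/1.16 = 0.130.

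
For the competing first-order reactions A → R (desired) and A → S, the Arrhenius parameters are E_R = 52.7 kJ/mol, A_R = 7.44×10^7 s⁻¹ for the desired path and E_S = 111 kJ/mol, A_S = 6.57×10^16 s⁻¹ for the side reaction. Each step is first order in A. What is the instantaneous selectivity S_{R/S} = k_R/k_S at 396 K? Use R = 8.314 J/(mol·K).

k_R/k_S = (A_R/A_S)·exp[−(E_R−E_S)/(RT)] = (A_R/A_S)·exp[(E_S−E_R)/(RT)].
(E_S−E_R)/(RT) = (111−52.7)×10³/(8.314×396) = 58300/3292 = 17.71.
k_R/k_S = (7.44×10^7/6.57×10^16)·exp(17.71) = 1.132×10^-9 × 4.902×10^7 = 0.0555.
Since E_R < E_S, lowering the temperature improves selectivity toward R.

0.0555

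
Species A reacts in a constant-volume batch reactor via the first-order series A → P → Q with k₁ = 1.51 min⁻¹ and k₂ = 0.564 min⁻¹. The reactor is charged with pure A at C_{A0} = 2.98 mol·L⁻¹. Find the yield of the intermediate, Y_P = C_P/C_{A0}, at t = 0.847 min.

For first-order series with pure A initially, C_P(t) = k₁C_{A0}/(k₂−k₁)·(e^(−k₁t) − e^(−k₂t)).
e^(−k₁t) = e^(−1.51×0.847) = e^(−1.279) = 0.2783; e^(−k₂t) = e^(−0.4777) = 0.6202.
C_P = 1.51×2.98/(0.564−1.51) × (0.2783−0.6202) = (-4.757)×(-0.3419) = 1.626 mol·L⁻¹.
Y_P = C_P/C_{A0} = 1.626/2.98 = 0.546.

0.546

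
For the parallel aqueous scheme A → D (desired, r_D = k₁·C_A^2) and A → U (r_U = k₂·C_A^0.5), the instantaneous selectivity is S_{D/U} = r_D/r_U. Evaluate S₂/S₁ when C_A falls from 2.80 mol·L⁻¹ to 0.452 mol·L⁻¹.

0.0649

S_{D/U} = (k₁/k₂)·C_A^1.5, so S₂/S₁ = (C_{A,2}/C_{A,1})^1.5.
= (0.452/2.80)^1.5 = (0.1614)^1.5 = 0.0649.
Selectivity toward D falls as C_A falls — high-concentration operation is favoured.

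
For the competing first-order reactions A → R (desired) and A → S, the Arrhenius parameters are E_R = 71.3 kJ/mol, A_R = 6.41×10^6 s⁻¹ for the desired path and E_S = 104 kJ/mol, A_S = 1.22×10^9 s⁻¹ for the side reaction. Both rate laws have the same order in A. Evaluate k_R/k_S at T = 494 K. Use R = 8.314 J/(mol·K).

15.1

With equal orders, S_{R/S} = k_R/k_S = (A_R/A_S)·exp[(E_S−E_R)/(RT)].
(E_S−E_R)/(RT) = (104−71.3)×10³/(8.314×494) = 32700/4107 = 7.962.
k_R/k_S = (6.41×10^6/1.22×10^9)·exp(7.962) = 0.005254 × 2869 = 15.1.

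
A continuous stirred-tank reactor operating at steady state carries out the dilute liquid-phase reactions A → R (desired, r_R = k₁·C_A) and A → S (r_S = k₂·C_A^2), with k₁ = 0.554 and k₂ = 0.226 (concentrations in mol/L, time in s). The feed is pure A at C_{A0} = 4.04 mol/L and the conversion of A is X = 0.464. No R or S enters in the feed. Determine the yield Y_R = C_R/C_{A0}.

Exit C_A = C_{A0}(1−X) = 4.04×0.536 = 2.165 mol/L.
In a CSTR the entire volume is at exit conditions, so r_R = 0.554×2.165 = 1.200 and r_S = 0.226×2.165^2 = 1.060.
Fraction of consumed A going to R: r_R/(r_R+r_S) = 0.5310.
C_R = 0.5310·C_{A0}·X = 0.5310×4.04×0.464 = 0.995 mol/L; Y_R = C_R/C_{A0} = 0.246.

0.246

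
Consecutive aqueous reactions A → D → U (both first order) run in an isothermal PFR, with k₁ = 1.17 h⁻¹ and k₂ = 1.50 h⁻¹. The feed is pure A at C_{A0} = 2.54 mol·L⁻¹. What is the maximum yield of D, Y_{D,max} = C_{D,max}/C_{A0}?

0.323

Evaluating C_D at τ_opt = ln(k₂/k₁)/(k₂−k₁) gives C_{D,max}/C_{A0} = (k₁/k₂)^[k₂/(k₂−k₁)].
= (1.17/1.50)^(1.50/(1.50−1.17)) = (0.7800)^(4.545) = 0.3232.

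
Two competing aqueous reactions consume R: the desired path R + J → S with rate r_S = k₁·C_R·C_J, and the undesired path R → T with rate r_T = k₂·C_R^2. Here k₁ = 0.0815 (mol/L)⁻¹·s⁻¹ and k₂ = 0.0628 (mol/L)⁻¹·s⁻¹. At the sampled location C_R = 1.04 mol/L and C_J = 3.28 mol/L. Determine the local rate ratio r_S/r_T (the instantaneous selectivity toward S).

4.09

S_{S/T} = r_S/r_T = (k₁·C_R·C_J)/(k₂·C_R^2) = (k₁/k₂)·C_R⁻¹·C_J.
= (0.0815×1.040×3.280) / (0.0628×1.040^2) = 0.2780/0.06792 = 4.09.
The undesired path is higher order in R, so low C_R (CSTR or dilute feed) favours S.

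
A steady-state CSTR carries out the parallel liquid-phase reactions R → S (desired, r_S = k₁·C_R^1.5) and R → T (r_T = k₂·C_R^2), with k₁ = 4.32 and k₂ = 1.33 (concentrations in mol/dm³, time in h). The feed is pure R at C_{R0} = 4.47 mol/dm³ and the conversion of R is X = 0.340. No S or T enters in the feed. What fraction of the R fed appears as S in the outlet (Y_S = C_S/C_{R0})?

Exit C_R = C_{R0}(1−X) = 4.47×0.660 = 2.950 mol/dm³.
In a CSTR the entire volume is at exit conditions, so r_S = 4.32×2.950^1.5 = 21.89 and r_T = 1.33×2.950^2 = 11.58.
Fraction of consumed R going to S: r_S/(r_S+r_T) = 0.6541.
C_S = 0.6541·C_{R0}·X = 0.6541×4.47×0.340 = 0.994 mol/dm³; Y_S = C_S/C_{R0} = 0.222.

0.222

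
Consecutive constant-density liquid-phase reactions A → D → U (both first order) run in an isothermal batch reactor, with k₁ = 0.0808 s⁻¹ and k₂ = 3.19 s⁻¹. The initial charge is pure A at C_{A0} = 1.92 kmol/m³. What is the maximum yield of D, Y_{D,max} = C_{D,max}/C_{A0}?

0.0230

At the optimum, C_{D,max}/C_{A0} = (k₁/k₂)^[k₂/(k₂−k₁)].
= (0.0808/3.19)^(3.19/(3.19−0.0808)) = (0.02533)^(1.026) = 0.02302.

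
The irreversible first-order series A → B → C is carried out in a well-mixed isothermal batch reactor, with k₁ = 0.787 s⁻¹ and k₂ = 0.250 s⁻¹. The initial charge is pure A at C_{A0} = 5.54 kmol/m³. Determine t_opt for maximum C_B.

2.14 s

For first-order series the maximum of C_B occurs at t_opt = ln(k₂/k₁)/(k₂−k₁).
= ln(0.250/0.787)/(0.250−0.787) = ln(0.3177)/-0.5370 = -1.147/-0.5370 = 2.14 s.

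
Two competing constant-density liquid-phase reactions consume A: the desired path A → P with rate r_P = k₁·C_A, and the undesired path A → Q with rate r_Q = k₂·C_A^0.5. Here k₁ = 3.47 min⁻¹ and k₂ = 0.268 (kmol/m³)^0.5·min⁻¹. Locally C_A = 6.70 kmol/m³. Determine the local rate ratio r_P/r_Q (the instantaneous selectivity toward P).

33.5

S_{P/Q} = r_P/r_Q = (k₁·C_A)/(k₂·C_A^0.5) = (k₁/k₂)·C_A^0.5.
= (3.47×6.700) / (0.268×6.700^0.5) = 23.25/0.6937 = 33.5.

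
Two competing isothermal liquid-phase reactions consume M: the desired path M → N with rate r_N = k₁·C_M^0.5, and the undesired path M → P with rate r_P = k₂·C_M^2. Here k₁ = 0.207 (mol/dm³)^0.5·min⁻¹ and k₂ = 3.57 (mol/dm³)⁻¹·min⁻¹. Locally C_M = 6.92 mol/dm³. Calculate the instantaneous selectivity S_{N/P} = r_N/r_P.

S_{N/P} = r_N/r_P = (k₁·C_M^0.5)/(k₂·C_M^2) = (k₁/k₂)·C_M^-1.5.
= (0.207×6.920^0.5) / (3.57×6.920^2) = 0.5445/171.0 = 0.00319.

0.00319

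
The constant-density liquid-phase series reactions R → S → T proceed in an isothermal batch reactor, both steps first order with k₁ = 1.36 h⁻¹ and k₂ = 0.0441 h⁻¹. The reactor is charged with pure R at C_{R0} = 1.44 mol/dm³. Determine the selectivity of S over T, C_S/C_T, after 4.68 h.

Solving the coupled first-order balances gives C_S(t) = [k₁/(k₂−k₁)]·C_{R0}·(e^(−k₁t) − e^(−k₂t)).
e^(−k₁t) = e^(−1.36×4.68) = e^(−6.365) = 0.001721; e^(−k₂t) = e^(−0.2064) = 0.8135.
C_S = 1.36×1.44/(0.0441−1.36) × (0.001721−0.8135) = (-1.488)×(-0.8118) = 1.208 mol/dm³.
C_R = C_{R0}e^(−k₁t) = 0.002478 mol/dm³, so C_T = C_{R0}−C_R−C_S = 0.2294 mol/dm³; C_S/C_T = 5.27.

5.27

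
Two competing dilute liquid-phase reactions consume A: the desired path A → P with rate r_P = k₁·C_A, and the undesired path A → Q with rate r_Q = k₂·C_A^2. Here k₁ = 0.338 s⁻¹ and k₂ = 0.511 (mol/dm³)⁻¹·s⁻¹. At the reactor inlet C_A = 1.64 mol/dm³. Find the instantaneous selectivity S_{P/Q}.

0.403

S_{P/Q} = r_P/r_Q = (k₁·C_A)/(k₂·C_A^2) = (k₁/k₂)·C_A⁻¹.
= (0.338×1.640) / (0.511×1.640^2) = 0.5543/1.374 = 0.403.
The undesired path is higher order in A, so low C_A (CSTR or dilute feed) favours P.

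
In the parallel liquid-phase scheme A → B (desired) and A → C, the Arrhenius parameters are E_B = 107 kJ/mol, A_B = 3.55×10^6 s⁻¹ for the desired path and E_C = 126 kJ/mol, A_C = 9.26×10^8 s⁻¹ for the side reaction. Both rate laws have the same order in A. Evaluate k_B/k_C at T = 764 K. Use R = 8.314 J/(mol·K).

0.0763

Since both paths have the same order in A, the concentration cancels and S_{B/C} = k_B/k_C = (A_B/A_C)·exp[(E_C−E_B)/(RT)].
(E_C−E_B)/(RT) = (126−107)×10³/(8.314×764) = 19000/6352 = 2.991.
k_B/k_C = (3.55×10^6/9.26×10^8)·exp(2.991) = 0.003834 × 19.91 = 0.0763.
Since E_B < E_C, lowering the temperature improves selectivity toward B.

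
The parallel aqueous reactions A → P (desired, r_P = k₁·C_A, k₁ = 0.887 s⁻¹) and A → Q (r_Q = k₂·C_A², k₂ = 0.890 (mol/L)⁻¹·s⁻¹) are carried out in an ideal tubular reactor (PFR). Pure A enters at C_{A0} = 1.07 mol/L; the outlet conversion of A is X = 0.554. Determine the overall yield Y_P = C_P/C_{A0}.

C_A = C_{A0}(1−X) = 0.4772 mol/L.
Along a PFR/batch, dC_P/dC_A = −r_P/(r_P+r_Q) = −k₁/(k₁+k₂·C_A).
Integrating from C_{A0} to C_A: C_P = (0.887/0.890)·ln[(0.887+0.890·1.07)/(0.887+0.890·0.477)] = 0.9966·ln(1.839/1.312) = 0.3369 mol/L.
Y_P = C_P/C_{A0} = 0.3369/1.07 = 0.315.

0.315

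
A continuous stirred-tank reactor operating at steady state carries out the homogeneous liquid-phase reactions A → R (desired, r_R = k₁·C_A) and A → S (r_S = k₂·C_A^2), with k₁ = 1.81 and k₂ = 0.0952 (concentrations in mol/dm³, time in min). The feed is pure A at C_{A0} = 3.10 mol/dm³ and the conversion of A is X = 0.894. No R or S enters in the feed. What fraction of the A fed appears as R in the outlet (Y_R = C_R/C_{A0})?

0.879

Exit C_A = C_{A0}(1−X) = 3.10×0.106 = 0.3286 mol/dm³.
In a CSTR the entire volume is at exit conditions, so r_R = 1.81×0.3286 = 0.5948 and r_S = 0.0952×0.3286^2 = 0.01028.
Fraction of consumed A going to R: r_R/(r_R+r_S) = 0.9830.
C_R = 0.9830·C_{A0}·X = 0.9830×3.10×0.894 = 2.72 mol/dm³; Y_R = C_R/C_{A0} = 0.879.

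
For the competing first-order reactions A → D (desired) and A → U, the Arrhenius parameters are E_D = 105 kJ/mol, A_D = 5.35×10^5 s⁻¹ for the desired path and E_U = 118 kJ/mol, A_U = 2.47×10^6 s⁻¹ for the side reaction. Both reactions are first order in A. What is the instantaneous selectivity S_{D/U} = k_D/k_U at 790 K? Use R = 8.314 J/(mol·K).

1.57

k_D/k_U = (A_D/A_U)·exp[−(E_D−E_U)/(RT)] = (A_D/A_U)·exp[(E_U−E_D)/(RT)].
(E_U−E_D)/(RT) = (118−105)×10³/(8.314×790) = 13000/6568 = 1.979.
k_D/k_U = (5.35×10^5/2.47×10^6)·exp(1.979) = 0.2166 × 7.237 = 1.57.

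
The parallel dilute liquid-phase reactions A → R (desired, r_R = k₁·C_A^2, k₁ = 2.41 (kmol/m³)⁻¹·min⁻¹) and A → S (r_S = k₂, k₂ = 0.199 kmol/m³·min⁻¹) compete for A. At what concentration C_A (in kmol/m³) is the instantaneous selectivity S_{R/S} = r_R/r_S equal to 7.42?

0.783 kmol/m³

S_{R/S} = (k₁/k₂)·C_A^2 ⇒ C_A = (S·k₂/k₁)^(0.5).
= (7.42×0.199/2.41)^(0.5) = (0.6127)^(0.5) = 0.783 kmol/m³.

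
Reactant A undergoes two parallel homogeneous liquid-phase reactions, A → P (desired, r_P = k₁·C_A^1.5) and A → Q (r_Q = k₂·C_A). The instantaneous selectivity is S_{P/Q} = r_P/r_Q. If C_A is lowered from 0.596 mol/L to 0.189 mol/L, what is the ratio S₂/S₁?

S_{P/Q} = (k₁/k₂)·C_A^0.5, so S₂/S₁ = (C_{A,2}/C_{A,1})^0.5.
= (0.189/0.596)^0.5 = (0.3171)^0.5 = 0.563.
Selectivity toward P falls as C_A falls — high-concentration operation is favoured.

0.563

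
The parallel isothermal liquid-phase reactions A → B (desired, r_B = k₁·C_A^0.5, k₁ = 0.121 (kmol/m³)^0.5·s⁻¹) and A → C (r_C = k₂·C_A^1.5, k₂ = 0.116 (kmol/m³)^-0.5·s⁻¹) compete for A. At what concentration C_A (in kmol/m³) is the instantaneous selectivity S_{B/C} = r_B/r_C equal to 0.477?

S_{B/C} = (k₁/k₂)·C_A⁻¹ ⇒ C_A = (S·k₂/k₁)^(-1).
= (0.477×0.116/0.121)^(-1) = (0.4573)^(-1) = 2.19 kmol/m³.

2.19 kmol/m³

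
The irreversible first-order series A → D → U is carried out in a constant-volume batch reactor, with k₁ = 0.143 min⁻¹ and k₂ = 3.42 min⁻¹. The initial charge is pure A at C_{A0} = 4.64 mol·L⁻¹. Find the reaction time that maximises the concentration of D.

0.969 min

Setting dC_D/dt = 0 gives t_opt = ln(k₂/k₁)/(k₂−k₁).
= ln(3.42/0.143)/(3.42−0.143) = ln(23.92)/3.277 = 3.175/3.277 = 0.969 min.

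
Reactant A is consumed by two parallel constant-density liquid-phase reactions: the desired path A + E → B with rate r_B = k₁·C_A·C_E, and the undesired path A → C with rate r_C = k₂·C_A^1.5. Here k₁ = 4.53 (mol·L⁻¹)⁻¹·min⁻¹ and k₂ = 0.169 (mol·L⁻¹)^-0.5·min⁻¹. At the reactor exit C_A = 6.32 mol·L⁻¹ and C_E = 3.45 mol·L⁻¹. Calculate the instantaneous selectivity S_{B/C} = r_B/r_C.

36.8

S_{B/C} = r_B/r_C = (k₁·C_A·C_E)/(k₂·C_A^1.5) = (k₁/k₂)·C_A^-0.5·C_E.
= (4.53×6.320×3.450) / (0.169×6.320^1.5) = 98.77/2.685 = 36.8.
The undesired path is higher order in A, so low C_A (CSTR or dilute feed) favours B.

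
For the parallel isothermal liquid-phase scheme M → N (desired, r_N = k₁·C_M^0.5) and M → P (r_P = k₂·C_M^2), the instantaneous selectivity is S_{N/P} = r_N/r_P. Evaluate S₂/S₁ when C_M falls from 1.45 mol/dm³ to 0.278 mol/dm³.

S_{N/P} = (k₁/k₂)·C_M^-1.5, so S₂/S₁ = (C_{M,2}/C_{M,1})^-1.5.
= (0.278/1.45)^(-1.5) = (0.1917)^(-1.5) = 11.9.
Selectivity toward N rises as C_M falls — low-concentration operation is favoured.

11.9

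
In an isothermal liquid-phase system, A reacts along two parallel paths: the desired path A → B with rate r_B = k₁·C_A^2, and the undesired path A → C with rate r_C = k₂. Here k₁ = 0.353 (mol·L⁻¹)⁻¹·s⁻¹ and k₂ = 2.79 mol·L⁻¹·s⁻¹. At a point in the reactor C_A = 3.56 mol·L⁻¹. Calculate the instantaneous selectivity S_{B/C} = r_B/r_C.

1.60

S_{B/C} = r_B/r_C = (k₁·C_A^2)/(k₂) = (k₁/k₂)·C_A^2.
= (0.353×3.560^2) / (2.79) = 4.474/2.790 = 1.60.
Since the desired path is higher order in A, keeping C_A high (PFR or concentrated feed) favours B.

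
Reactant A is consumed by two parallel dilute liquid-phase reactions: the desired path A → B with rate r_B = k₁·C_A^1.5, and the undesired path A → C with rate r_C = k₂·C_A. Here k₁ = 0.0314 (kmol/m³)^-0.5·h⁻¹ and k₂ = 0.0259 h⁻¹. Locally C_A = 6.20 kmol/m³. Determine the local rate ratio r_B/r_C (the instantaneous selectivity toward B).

3.02

S_{B/C} = r_B/r_C = (k₁·C_A^1.5)/(k₂·C_A) = (k₁/k₂)·C_A^0.5.
= (0.0314×6.200^1.5) / (0.0259×6.200) = 0.4847/0.1606 = 3.02.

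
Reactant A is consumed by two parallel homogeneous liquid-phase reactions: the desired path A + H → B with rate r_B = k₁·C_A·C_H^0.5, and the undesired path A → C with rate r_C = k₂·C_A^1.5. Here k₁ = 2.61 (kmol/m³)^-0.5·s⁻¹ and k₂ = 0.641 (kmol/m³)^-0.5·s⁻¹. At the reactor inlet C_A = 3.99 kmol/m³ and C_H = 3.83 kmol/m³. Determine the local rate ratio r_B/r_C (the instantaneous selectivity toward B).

3.99

S_{B/C} = r_B/r_C = (k₁·C_A·C_H^0.5)/(k₂·C_A^1.5) = (k₁/k₂)·C_A^-0.5·C_H^0.5.
= (2.61×3.990×3.830^0.5) / (0.641×3.990^1.5) = 20.38/5.109 = 3.99.
The undesired path is higher order in A, so low C_A (CSTR or dilute feed) favours B.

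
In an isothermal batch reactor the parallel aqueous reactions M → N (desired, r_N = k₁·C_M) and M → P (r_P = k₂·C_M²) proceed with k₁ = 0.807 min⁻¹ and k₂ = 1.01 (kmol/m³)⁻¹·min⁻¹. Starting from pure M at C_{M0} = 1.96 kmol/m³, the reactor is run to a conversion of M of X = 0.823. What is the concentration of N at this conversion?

0.702 kmol/m³

C_M = C_{M0}(1−X) = 0.3469 kmol/m³.
Along a PFR/batch, dC_N/dC_M = −r_N/(r_N+r_P) = −k₁/(k₁+k₂·C_M).
Integrating from C_{M0} to C_M: C_N = (0.807/1.01)·ln[(0.807+1.01·1.96)/(0.807+1.01·0.347)] = 0.7990·ln(2.787/1.157) = 0.7021 kmol/m³.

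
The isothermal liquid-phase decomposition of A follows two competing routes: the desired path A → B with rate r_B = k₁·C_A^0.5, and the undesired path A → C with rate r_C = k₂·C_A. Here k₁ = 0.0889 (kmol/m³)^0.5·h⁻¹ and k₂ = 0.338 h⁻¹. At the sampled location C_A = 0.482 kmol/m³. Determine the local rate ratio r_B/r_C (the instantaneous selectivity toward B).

S_{B/C} = r_B/r_C = (k₁·C_A^0.5)/(k₂·C_A) = (k₁/k₂)·C_A^-0.5.
= (0.0889×0.4820^0.5) / (0.338×0.4820) = 0.06172/0.1629 = 0.379.
The undesired path is higher order in A, so low C_A (CSTR or dilute feed) favours B.

0.379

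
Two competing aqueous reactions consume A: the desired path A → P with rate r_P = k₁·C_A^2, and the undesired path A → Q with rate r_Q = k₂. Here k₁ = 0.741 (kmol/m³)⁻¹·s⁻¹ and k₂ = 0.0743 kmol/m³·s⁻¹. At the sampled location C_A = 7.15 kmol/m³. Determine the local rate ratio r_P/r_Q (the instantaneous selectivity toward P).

S_{P/Q} = r_P/r_Q = (k₁·C_A^2)/(k₂) = (k₁/k₂)·C_A^2.
= (0.741×7.150^2) / (0.0743) = 37.88/0.07430 = 510.
Since the desired path is higher order in A, keeping C_A high (PFR or concentrated feed) favours P.

510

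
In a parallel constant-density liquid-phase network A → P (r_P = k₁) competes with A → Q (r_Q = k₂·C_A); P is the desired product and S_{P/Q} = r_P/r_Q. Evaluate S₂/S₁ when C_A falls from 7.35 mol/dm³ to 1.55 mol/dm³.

4.74

S_{P/Q} = (k₁/k₂)·C_A⁻¹, so S₂/S₁ = (C_{A,2}/C_{A,1})⁻¹.
= 7.35/1.55 = 4.74.
Selectivity toward P rises as C_A falls — low-concentration operation is favoured.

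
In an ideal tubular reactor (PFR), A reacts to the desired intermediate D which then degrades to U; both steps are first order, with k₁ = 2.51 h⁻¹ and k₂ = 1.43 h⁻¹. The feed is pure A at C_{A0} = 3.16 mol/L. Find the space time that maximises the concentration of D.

The intermediate peaks when r₁ = r₂, i.e. k₁e^(−k₁τ) = k₂e^(−k₂τ), giving τ_opt = ln(k₂/k₁)/(k₂−k₁).
= ln(1.43/2.51)/(1.43−2.51) = ln(0.5697)/-1.080 = -0.5626/-1.080 = 0.521 h.

0.521 h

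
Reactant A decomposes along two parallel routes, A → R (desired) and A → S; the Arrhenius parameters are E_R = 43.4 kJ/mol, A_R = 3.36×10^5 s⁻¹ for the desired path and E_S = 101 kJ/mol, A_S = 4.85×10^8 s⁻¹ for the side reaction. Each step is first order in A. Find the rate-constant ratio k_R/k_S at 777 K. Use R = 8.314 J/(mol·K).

With equal orders, S_{R/S} = k_R/k_S = (A_R/A_S)·exp[(E_S−E_R)/(RT)].
(E_S−E_R)/(RT) = (101−43.4)×10³/(8.314×777) = 57600/6460 = 8.916.
k_R/k_S = (3.36×10^5/4.85×10^8)·exp(8.916) = 6.928×10^-4 × 7454 = 5.16.

5.16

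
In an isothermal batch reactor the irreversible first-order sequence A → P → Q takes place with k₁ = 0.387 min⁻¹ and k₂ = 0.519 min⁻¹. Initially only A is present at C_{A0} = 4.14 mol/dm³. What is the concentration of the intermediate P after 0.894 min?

0.956 mol/dm³

Solving the coupled first-order balances gives C_P(t) = [k₁/(k₂−k₁)]·C_{A0}·(e^(−k₁t) − e^(−k₂t)).
e^(−k₁t) = e^(−0.387×0.894) = e^(−0.3460) = 0.7075; e^(−k₂t) = e^(−0.4640) = 0.6288.
C_P = 0.387×4.14/(0.519−0.387) × (0.7075−0.6288) = 12.14×0.07876 = 0.9559 mol/dm³.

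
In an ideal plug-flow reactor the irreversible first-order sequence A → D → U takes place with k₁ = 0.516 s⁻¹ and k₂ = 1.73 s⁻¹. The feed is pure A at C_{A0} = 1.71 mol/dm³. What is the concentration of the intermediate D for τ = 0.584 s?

The intermediate concentration in a first-order A→B→C sequence is C_D = k₁C_{A0}(e^(−k₁τ) − e^(−k₂τ))/(k₂−k₁).
e^(−k₁τ) = e^(−0.516×0.584) = e^(−0.3013) = 0.7398; e^(−k₂τ) = e^(−1.010) = 0.3641.
C_D = 0.516×1.71/(1.73−0.516) × (0.7398−0.3641) = 0.7268×0.3757 = 0.2731 mol/dm³.

0.273 mol/dm³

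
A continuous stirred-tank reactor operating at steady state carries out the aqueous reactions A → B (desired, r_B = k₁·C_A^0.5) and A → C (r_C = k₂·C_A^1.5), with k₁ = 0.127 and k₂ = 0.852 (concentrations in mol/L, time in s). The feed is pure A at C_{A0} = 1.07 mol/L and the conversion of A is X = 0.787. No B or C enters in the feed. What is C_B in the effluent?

0.333 mol/L

Exit C_A = C_{A0}(1−X) = 1.07×0.213 = 0.2279 mol/L.
In a CSTR the entire volume is at exit conditions, so r_B = 0.127×0.2279^0.5 = 0.06063 and r_C = 0.852×0.2279^1.5 = 0.09270.
Fraction of consumed A going to B: r_B/(r_B+r_C) = 0.3954.
C_B = 0.3954·C_{A0}·X = 0.3954×1.07×0.787 = 0.333 mol/L.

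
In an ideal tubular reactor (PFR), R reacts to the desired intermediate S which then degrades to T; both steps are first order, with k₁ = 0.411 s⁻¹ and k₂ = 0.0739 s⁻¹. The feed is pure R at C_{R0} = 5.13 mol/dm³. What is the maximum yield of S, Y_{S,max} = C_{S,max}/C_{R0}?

At the optimum, C_{S,max}/C_{R0} = (k₁/k₂)^[k₂/(k₂−k₁)].
= (0.411/0.0739)^(0.0739/(0.0739−0.411)) = (5.562)^(-0.2192) = 0.6865.

0.686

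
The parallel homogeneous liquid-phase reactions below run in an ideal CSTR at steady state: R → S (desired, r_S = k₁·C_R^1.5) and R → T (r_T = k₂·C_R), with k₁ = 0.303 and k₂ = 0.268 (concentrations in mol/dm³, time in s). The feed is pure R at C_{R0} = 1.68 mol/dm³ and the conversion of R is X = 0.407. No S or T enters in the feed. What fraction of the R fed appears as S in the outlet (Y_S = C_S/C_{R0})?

0.216

Exit C_R = C_{R0}(1−X) = 1.68×0.593 = 0.9962 mol/dm³.
Rates in a CSTR are evaluated at the outlet concentration: r_S = 0.303×0.9962^1.5 = 0.3013, r_T = 0.268×0.9962 = 0.2670.
Fraction of consumed R going to S: r_S/(r_S+r_T) = 0.5302.
C_S = 0.5302·C_{R0}·X = 0.5302×1.68×0.407 = 0.363 mol/dm³; Y_S = C_S/C_{R0} = 0.216.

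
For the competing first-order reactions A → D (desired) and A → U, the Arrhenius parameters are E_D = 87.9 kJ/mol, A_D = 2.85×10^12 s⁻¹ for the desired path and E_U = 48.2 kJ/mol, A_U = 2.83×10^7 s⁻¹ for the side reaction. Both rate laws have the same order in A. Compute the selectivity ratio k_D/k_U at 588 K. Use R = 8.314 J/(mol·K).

29.9

With equal orders, S_{D/U} = k_D/k_U = (A_D/A_U)·exp[(E_U−E_D)/(RT)].
(E_U−E_D)/(RT) = (48.2−87.9)×10³/(8.314×588) = -39700/4889 = -8.121.
k_D/k_U = (2.85×10^12/2.83×10^7)·exp(-8.121) = 1.007×10^5 × 2.973×10^-4 = 29.9.
Since E_D > E_U, raising the temperature improves selectivity toward D.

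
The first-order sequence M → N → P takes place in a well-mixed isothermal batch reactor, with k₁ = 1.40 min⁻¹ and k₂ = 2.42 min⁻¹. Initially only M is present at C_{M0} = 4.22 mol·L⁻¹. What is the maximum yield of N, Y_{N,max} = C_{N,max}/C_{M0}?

0.273

At the optimum, C_{N,max}/C_{M0} = (k₁/k₂)^[k₂/(k₂−k₁)].
= (1.40/2.42)^(2.42/(2.42−1.40)) = (0.5785)^(2.373) = 0.2729.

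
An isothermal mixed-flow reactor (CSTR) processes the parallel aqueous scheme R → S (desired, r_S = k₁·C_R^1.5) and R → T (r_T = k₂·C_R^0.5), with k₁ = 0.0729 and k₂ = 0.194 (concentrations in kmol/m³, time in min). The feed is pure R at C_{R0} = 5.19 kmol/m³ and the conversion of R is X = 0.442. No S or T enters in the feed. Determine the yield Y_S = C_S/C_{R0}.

0.230

Exit C_R = C_{R0}(1−X) = 5.19×0.558 = 2.896 kmol/m³.
Rates in a CSTR are evaluated at the outlet concentration: r_S = 0.0729×2.896^1.5 = 0.3593, r_T = 0.194×2.896^0.5 = 0.3301.
Fraction of consumed R going to S: r_S/(r_S+r_T) = 0.5211.
C_S = 0.5211·C_{R0}·X = 0.5211×5.19×0.442 = 1.20 kmol/m³; Y_S = C_S/C_{R0} = 0.230.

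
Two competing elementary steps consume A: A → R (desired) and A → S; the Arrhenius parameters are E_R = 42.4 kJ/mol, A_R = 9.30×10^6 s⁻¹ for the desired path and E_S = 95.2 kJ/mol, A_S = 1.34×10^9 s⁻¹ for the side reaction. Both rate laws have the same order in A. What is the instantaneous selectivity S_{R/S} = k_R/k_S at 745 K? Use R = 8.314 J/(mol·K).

35.0

Since both paths have the same order in A, the concentration cancels and S_{R/S} = k_R/k_S = (A_R/A_S)·exp[(E_S−E_R)/(RT)].
(E_S−E_R)/(RT) = (95.2−42.4)×10³/(8.314×745) = 52800/6194 = 8.524.
k_R/k_S = (9.30×10^6/1.34×10^9)·exp(8.524) = 0.006940 × 5037 = 35.0.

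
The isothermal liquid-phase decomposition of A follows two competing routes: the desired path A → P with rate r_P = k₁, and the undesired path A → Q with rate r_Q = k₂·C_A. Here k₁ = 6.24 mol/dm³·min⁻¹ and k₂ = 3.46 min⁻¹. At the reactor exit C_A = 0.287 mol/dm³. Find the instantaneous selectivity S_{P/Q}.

S_{P/Q} = r_P/r_Q = (k₁)/(k₂·C_A) = (k₁/k₂)·C_A⁻¹.
= (6.24) / (3.46×0.2870) = 6.240/0.9930 = 6.28.
The undesired path is higher order in A, so low C_A (CSTR or dilute feed) favours P.

6.28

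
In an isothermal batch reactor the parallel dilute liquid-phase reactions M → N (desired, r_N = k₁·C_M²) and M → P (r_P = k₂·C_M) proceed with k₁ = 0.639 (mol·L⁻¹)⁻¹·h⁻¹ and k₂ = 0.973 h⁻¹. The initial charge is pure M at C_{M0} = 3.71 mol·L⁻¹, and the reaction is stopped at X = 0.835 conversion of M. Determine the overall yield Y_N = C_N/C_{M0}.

C_M = C_{M0}(1−X) = 0.6122 mol·L⁻¹.
Along a PFR/batch, dC_P/dC_M = −r_P/(r_N+r_P) = −k₂/(k₂+k₁·C_M).
Integrating from C_{M0} to C_M: C_P = (0.973/0.639)·ln[(0.973+0.639·3.71)/(0.973+0.639·0.612)] = 1.523·ln(3.344/1.364) = 1.365 mol·L⁻¹.
Then C_N = (C_{M0}−C_M) − C_P = 3.098 − 1.365 = 1.733 mol·L⁻¹.
Y_N = C_N/C_{M0} = 1.733/3.71 = 0.467.

0.467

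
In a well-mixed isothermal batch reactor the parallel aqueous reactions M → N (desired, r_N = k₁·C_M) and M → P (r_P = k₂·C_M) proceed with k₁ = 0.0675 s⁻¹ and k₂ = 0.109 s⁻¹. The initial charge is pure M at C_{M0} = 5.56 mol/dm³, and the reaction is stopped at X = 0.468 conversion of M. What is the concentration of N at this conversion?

0.995 mol/dm³

C_M = C_{M0}(1−X) = 2.958 mol/dm³.
Both paths are first order in M, so the instantaneous fraction to N is constant: dC_N/d(−C_M) = k₁/(k₁+k₂) = 0.3824.
C_N = 0.3824·(C_{M0}−C_M) = 0.3824×2.602 = 0.995 mol/dm³.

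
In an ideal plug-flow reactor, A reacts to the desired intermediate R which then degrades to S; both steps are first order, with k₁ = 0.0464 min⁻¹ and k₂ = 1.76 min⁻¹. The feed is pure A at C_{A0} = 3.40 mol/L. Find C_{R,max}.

0.0812 mol/L

For a first-order series the maximum intermediate yield is C_{R,max}/C_{A0} = (k₁/k₂)^[k₂/(k₂−k₁)].
= (0.0464/1.76)^(1.76/(1.76−0.0464)) = (0.02636)^(1.027) = 0.02389.
C_{R,max} = 0.02389×3.40 = 0.0812 mol/L.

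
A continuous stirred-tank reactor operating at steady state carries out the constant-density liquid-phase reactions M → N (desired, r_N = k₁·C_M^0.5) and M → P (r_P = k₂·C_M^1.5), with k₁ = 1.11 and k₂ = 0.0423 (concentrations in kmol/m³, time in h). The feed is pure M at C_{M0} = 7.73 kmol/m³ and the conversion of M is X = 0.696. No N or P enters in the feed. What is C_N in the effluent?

Exit C_M = C_{M0}(1−X) = 7.73×0.304 = 2.350 kmol/m³.
A CSTR operates uniformly at the exit composition, giving r_N = 1.702 and r_P = 0.1524 (each k·C_M^n at C_M = 2.350).
Fraction of consumed M going to N: r_N/(r_N+r_P) = 0.9178.
C_N = 0.9178·C_{M0}·X = 0.9178×7.73×0.696 = 4.94 kmol/m³.

4.94 kmol/m³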